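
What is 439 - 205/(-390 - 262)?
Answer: 286433/652 ≈ 439.31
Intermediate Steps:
439 - 205/(-390 - 262) = 439 - 205/(-652) = 439 - 1/652*(-205) = 439 + 205/652 = 286433/652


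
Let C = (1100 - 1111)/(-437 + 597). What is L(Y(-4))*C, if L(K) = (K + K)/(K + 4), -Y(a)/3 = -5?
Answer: -33/304 ≈ -0.10855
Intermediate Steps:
Y(a) = 15 (Y(a) = -3*(-5) = 15)
C = -11/160 ≈ -0.068750
L(K) = 2*K/(4 + K) (L(K) = (2*K)/(4 + K) = 2*K/(4 + K))
L(Y(-4))*C = (2*15/(4 + 15))*(-11/160) = (2*15/19)*(-11/160) = (2*15*(1/19))*(-11/160) = (30/19)*(-11/160) = -33/304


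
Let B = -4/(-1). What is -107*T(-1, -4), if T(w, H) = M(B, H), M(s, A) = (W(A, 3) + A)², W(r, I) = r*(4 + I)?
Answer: -109568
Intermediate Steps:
B = 4 (B = -4*(-1) = 4)
M(s, A) = 64*A² (M(s, A) = (A*(4 + 3) + A)² = (A*7 + A)² = (7*A + A)² = (8*A)² = 64*A²)
T(w, H) = 64*H²
-107*T(-1, -4) = -6848*(-4)² = -6848*16 = -107*1024 = -109568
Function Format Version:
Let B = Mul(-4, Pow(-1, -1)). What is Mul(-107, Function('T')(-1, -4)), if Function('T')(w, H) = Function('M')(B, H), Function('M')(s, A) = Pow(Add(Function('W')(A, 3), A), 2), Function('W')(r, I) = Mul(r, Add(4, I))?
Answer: -109568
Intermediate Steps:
B = 4 (B = Mul(-4, -1) = 4)
Function('M')(s, A) = Mul(64, Pow(A, 2)) (Function('M')(s, A) = Pow(Add(Mul(A, Add(4, 3)), A), 2) = Pow(Add(Mul(A, 7), A), 2) = Pow(Add(Mul(7, A), A), 2) = Pow(Mul(8, A), 2) = Mul(64, Pow(A, 2)))
Function('T')(w, H) = Mul(64, Pow(H, 2))
Mul(-107, Function('T')(-1, -4)) = Mul(-107, Mul(64, Pow(-4, 2))) = Mul(-107, Mul(64, 16)) = Mul(-107, 1024) = -109568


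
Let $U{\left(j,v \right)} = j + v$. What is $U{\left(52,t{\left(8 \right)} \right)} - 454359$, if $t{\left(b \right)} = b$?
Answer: $-454299$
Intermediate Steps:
$U{\left(52,t{\left(8 \right)} \right)} - 454359 = \left(52 + 8\right) - 454359 = 60 - 454359 = -454299$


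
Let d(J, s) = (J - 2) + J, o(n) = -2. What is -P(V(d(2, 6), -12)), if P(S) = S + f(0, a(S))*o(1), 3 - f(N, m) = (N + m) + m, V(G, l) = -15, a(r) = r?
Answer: 81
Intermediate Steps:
d(J, s) = -2 + 2*J (d(J, s) = (-2 + J) + J = -2 + 2*J)
f(N, m) = 3 - N - 2*m (f(N, m) = 3 - ((N + m) + m) = 3 - (N + 2*m) = 3 + (-N - 2*m) = 3 - N - 2*m)
P(S) = -6 + 5*S (P(S) = S + (3 - 1*0 - 2*S)*(-2) = S + (3 + 0 - 2*S)*(-2) = S + (3 - 2*S)*(-2) = S + (-6 + 4*S) = -6 + 5*S)
-P(V(d(2, 6), -12)) = -(-6 + 5*(-15)) = -(-6 - 75) = -1*(-81) = 81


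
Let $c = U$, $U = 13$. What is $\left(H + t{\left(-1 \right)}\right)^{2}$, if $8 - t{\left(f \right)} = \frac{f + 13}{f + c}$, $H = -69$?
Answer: $3844$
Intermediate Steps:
$c = 13$
$t{\left(f \right)} = 7$ ($t{\left(f \right)} = 8 - \frac{f + 13}{f + 13} = 8 - \frac{13 + f}{13 + f} = 8 - 1 = 7$)
$\left(H + t{\left(-1 \right)}\right)^{2} = \left(-69 + 7\right)^{2} = \left(-62\right)^{2} = 3844$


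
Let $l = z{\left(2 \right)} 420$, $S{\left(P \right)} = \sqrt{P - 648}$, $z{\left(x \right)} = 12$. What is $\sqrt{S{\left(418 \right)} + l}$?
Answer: $\sqrt{5040 + i \sqrt{230}} \approx 70.993 + 0.107 i$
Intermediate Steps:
$S{\left(P \right)} = \sqrt{-648 + P}$
$l = 5040$ ($l = 12 \cdot 420 = 5040$)
$\sqrt{S{\left(418 \right)} + l} = \sqrt{\sqrt{-648 + 418} + 5040} = \sqrt{\sqrt{-230} + 5040} = \sqrt{i \sqrt{230} + 5040} = \sqrt{5040 + i \sqrt{230}}$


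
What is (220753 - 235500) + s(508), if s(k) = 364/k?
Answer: -1872778/127 ≈ -14746.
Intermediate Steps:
(220753 - 235500) + s(508) = (220753 - 235500) + 364/508 = -14747 + 364*(1/508) = -14747 + 91/127 = -1872778/127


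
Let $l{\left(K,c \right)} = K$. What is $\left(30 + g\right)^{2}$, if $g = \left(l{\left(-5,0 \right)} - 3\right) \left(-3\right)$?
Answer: $2916$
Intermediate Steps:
$g = 24$ ($g = \left(-5 - 3\right) \left(-3\right) = \left(-8\right) \left(-3\right) = 24$)
$\left(30 + g\right)^{2} = \left(30 + 24\right)^{2} = 54^{2} = 2916$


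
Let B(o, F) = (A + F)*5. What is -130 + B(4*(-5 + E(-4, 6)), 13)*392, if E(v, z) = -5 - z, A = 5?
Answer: 35150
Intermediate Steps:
B(o, F) = 25 + 5*F (B(o, F) = (5 + F)*5 = 25 + 5*F)
-130 + B(4*(-5 + E(-4, 6)), 13)*392 = -130 + (25 + 5*13)*392 = -130 + (25 + 65)*392 = -130 + 90*392 = -130 + 35280 = 35150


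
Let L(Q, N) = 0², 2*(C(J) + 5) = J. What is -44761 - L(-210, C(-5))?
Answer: -44761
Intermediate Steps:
C(J) = -5 + J/2
L(Q, N) = 0
-44761 - L(-210, C(-5)) = -44761 - 1*0 = -44761 + 0 = -44761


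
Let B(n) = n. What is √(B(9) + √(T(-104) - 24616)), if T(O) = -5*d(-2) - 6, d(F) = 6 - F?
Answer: √(9 + I*√24662) ≈ 9.1186 + 8.611*I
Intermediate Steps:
T(O) = -46 (T(O) = -5*(6 - 1*(-2)) - 6 = -5*(6 + 2) - 6 = -5*8 - 6 = -40 - 6 = -46)
√(B(9) + √(T(-104) - 24616)) = √(9 + √(-46 - 24616)) = √(9 + √(-24662)) = √(9 + I*√24662)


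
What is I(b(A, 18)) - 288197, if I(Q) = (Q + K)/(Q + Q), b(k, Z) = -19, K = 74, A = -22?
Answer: -10951541/38 ≈ -2.8820e+5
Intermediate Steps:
I(Q) = (74 + Q)/(2*Q) (I(Q) = (Q + 74)/(Q + Q) = (74 + Q)/((2*Q)) = (74 + Q)*(1/(2*Q)) = (74 + Q)/(2*Q))
I(b(A, 18)) - 288197 = (½)*(74 - 19)/(-19) - 288197 = (½)*(-1/19)*55 - 288197 = -55/38 - 288197 = -10951541/38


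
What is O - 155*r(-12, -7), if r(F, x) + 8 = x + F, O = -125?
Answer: 4060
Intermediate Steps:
r(F, x) = -8 + F + x (r(F, x) = -8 + (x + F) = -8 + (F + x) = -8 + F + x)
O - 155*r(-12, -7) = -125 - 155*(-8 - 12 - 7) = -125 - 155*(-27) = -125 + 4185 = 4060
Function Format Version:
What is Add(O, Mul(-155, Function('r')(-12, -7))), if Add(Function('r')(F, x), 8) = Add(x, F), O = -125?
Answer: 4060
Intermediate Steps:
Function('r')(F, x) = Add(-8, F, x) (Function('r')(F, x) = Add(-8, Add(x, F)) = Add(-8, Add(F, x)) = Add(-8, F, x))
Add(O, Mul(-155, Function('r')(-12, -7))) = Add(-125, Mul(-155, Add(-8, -12, -7))) = Add(-125, Mul(-155, -27)) = Add(-125, 4185) = 4060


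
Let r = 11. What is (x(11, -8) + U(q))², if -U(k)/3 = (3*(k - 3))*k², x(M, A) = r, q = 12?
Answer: 135792409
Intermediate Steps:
x(M, A) = 11
U(k) = -3*k²*(-9 + 3*k) (U(k) = -3*3*(k - 3)*k² = -3*3*(-3 + k)*k² = -3*(-9 + 3*k)*k² = -3*k²*(-9 + 3*k))
(x(11, -8) + U(q))² = (11 + 9*12²*(3 - 1*12))² = (11 + 9*144*(3 - 12))² = (11 + 9*144*(-9))² = (11 - 11664)² = (-11653)² = 135792409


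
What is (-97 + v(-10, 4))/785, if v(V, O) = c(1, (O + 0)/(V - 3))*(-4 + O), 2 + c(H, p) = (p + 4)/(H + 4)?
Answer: -97/785 ≈ -0.12357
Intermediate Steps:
c(H, p) = -2 + (4 + p)/(4 + H) (c(H, p) = -2 + (p + 4)/(H + 4) = -2 + (4 + p)/(4 + H))
v(V, O) = (-4 + O)*(-6/5 + O/(5*(-3 + V))) (v(V, O) = ((-4 + (O + 0)/(V - 3) - 2*1)/(4 + 1))*(-4 + O) = ((-4 + O/(-3 + V) - 2)/5)*(-4 + O) = ((-6 + O/(-3 + V))/5)*(-4 + O) = (-6/5 + O/(5*(-3 + V)))*(-4 + O) = (-4 + O)*(-6/5 + O/(5*(-3 + V))))
(-97 + v(-10, 4))/785 = (-97 + (-4 + 4)*(18 + 4 - 6*(-10))/(5*(-3 - 10)))/785 = (-97 + (⅕)*0*(18 + 4 + 60)/(-13))*(1/785) = (-97 + (⅕)*(-1/13)*0*82)*(1/785) = (-97 + 0)*(1/785) = -97*1/785 = -97/785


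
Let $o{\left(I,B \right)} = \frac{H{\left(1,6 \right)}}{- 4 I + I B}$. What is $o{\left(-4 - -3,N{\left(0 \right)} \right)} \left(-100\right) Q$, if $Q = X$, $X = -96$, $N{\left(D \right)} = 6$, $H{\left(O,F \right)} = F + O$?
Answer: $-33600$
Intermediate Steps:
$Q = -96$
$o{\left(I,B \right)} = \frac{7}{- 4 I + B I}$ ($o{\left(I,B \right)} = \frac{6 + 1}{- 4 I + I B} = \frac{7}{- 4 I + B I}$)
$o{\left(-4 - -3,N{\left(0 \right)} \right)} \left(-100\right) Q = \frac{7}{\left(-4 - -3\right) \left(-4 + 6\right)} \left(-100\right) \left(-96\right) = \frac{7}{\left(-4 + 3\right) 2} \left(-100\right) \left(-96\right) = 7 \frac{1}{-1} \cdot \frac{1}{2} \left(-100\right) \left(-96\right) = 7 \left(-1\right) \frac{1}{2} \left(-100\right) \left(-96\right) = \left(- \frac{7}{2}\right) \left(-100\right) \left(-96\right) = 350 \left(-96\right) = -33600$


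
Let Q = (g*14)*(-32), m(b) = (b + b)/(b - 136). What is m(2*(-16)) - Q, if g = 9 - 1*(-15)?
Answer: 225800/21 ≈ 10752.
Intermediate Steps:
m(b) = 2*b/(-136 + b) (m(b) = (2*b)/(-136 + b) = 2*b/(-136 + b))
g = 24 (g = 9 + 15 = 24)
Q = -10752 (Q = (24*14)*(-32) = 336*(-32) = -10752)
m(2*(-16)) - Q = 2*(2*(-16))/(-136 + 2*(-16)) - 1*(-10752) = 2*(-32)/(-136 - 32) + 10752 = 2*(-32)/(-168) + 10752 = 2*(-32)*(-1/168) + 10752 = 8/21 + 10752 = 225800/21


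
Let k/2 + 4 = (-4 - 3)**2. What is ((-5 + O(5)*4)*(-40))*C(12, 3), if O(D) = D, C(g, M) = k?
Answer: -54000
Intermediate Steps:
k = 90 (k = -8 + 2*(-4 - 3)**2 = -8 + 2*(-7)**2 = -8 + 2*49 = -8 + 98 = 90)
C(g, M) = 90
((-5 + O(5)*4)*(-40))*C(12, 3) = ((-5 + 5*4)*(-40))*90 = ((-5 + 20)*(-40))*90 = (15*(-40))*90 = -600*90 = -54000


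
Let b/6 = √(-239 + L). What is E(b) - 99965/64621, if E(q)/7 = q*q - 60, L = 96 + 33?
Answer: -1818534905/64621 ≈ -28142.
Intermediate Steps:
L = 129
b = 6*I*√110 (b = 6*√(-239 + 129) = 6*√(-110) = 6*(I*√110) = 6*I*√110 ≈ 62.929*I)
E(q) = -420 + 7*q² (E(q) = 7*(q*q - 60) = 7*(q² - 60) = 7*(-60 + q²) = -420 + 7*q²)
E(b) - 99965/64621 = (-420 + 7*(6*I*√110)²) - 99965/64621 = (-420 + 7*(-3960)) - 99965*1/64621 = (-420 - 27720) - 99965/64621 = -28140 - 99965/64621 = -1818534905/64621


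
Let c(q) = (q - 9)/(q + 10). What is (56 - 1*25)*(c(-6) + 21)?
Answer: 2139/4 ≈ 534.75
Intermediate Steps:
c(q) = (-9 + q)/(10 + q)
(56 - 1*25)*(c(-6) + 21) = (56 - 1*25)*((-9 - 6)/(10 - 6) + 21) = (56 - 25)*(-15/4 + 21) = 31*((¼)*(-15) + 21) = 31*(-15/4 + 21) = 31*(69/4) = 2139/4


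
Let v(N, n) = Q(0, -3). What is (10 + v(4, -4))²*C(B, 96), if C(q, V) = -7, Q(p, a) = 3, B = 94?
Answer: -1183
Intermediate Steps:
v(N, n) = 3
(10 + v(4, -4))²*C(B, 96) = (10 + 3)²*(-7) = 13²*(-7) = 169*(-7) = -1183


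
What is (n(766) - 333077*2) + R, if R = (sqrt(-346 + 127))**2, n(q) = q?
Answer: -665607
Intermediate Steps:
R = -219 (R = (sqrt(-219))**2 = (I*sqrt(219))**2 = -219)
(n(766) - 333077*2) + R = (766 - 333077*2) - 219 = (766 - 666154) - 219 = -665388 - 219 = -665607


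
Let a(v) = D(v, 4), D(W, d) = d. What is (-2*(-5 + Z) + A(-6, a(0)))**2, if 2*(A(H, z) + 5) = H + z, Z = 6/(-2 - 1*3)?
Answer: 1024/25 ≈ 40.960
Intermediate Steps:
a(v) = 4
Z = -6/5 (Z = 6/(-2 - 3) = 6/(-5) = 6*(-1/5) = -6/5 ≈ -1.2000)
A(H, z) = -5 + H/2 + z/2 (A(H, z) = -5 + (H + z)/2 = -5 + (H/2 + z/2) = -5 + H/2 + z/2)
(-2*(-5 + Z) + A(-6, a(0)))**2 = (-2*(-5 - 6/5) + (-5 + (1/2)*(-6) + (1/2)*4))**2 = (-2*(-31/5) + (-5 - 3 + 2))**2 = (62/5 - 6)**2 = (32/5)**2 = 1024/25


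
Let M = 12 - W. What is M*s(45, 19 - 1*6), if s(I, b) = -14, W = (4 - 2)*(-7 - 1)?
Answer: -392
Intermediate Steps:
W = -16 (W = 2*(-8) = -16)
M = 28 (M = 12 - 1*(-16) = 12 + 16 = 28)
M*s(45, 19 - 1*6) = 28*(-14) = -392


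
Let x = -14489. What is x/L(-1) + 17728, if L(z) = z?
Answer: 32217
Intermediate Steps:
x/L(-1) + 17728 = -14489/(-1) + 17728 = -14489*(-1) + 17728 = 14489 + 17728 = 32217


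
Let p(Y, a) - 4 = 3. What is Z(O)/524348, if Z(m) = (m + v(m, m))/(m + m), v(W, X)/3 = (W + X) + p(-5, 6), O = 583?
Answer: 2051/305694884 ≈ 6.7093e-6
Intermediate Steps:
p(Y, a) = 7 (p(Y, a) = 4 + 3 = 7)
v(W, X) = 21 + 3*W + 3*X (v(W, X) = 3*((W + X) + 7) = 3*(7 + W + X) = 21 + 3*W + 3*X)
Z(m) = (21 + 7*m)/(2*m) (Z(m) = (m + (21 + 3*m + 3*m))/(m + m) = (m + (21 + 6*m))/((2*m)) = (21 + 7*m)*(1/(2*m)) = (21 + 7*m)/(2*m))
Z(O)/524348 = ((7/2)*(3 + 583)/583)/524348 = ((7/2)*(1/583)*586)*(1/524348) = (2051/583)*(1/524348) = 2051/305694884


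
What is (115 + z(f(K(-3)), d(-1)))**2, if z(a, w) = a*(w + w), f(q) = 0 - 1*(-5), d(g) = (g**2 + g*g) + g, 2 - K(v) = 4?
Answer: 15625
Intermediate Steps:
K(v) = -2 (K(v) = 2 - 1*4 = 2 - 4 = -2)
d(g) = g + 2*g**2 (d(g) = (g**2 + g**2) + g = 2*g**2 + g = g + 2*g**2)
f(q) = 5 (f(q) = 0 + 5 = 5)
z(a, w) = 2*a*w (z(a, w) = a*(2*w) = 2*a*w)
(115 + z(f(K(-3)), d(-1)))**2 = (115 + 2*5*(-(1 + 2*(-1))))**2 = (115 + 2*5*(-(1 - 2)))**2 = (115 + 2*5*(-1*(-1)))**2 = (115 + 2*5*1)**2 = (115 + 10)**2 = 125**2 = 15625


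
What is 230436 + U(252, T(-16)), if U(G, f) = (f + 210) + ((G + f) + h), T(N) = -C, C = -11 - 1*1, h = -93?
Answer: 230829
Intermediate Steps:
C = -12 (C = -11 - 1 = -12)
T(N) = 12 (T(N) = -1*(-12) = 12)
U(G, f) = 117 + G + 2*f (U(G, f) = (f + 210) + ((G + f) - 93) = (210 + f) + (-93 + G + f) = 117 + G + 2*f)
230436 + U(252, T(-16)) = 230436 + (117 + 252 + 2*12) = 230436 + (117 + 252 + 24) = 230436 + 393 = 230829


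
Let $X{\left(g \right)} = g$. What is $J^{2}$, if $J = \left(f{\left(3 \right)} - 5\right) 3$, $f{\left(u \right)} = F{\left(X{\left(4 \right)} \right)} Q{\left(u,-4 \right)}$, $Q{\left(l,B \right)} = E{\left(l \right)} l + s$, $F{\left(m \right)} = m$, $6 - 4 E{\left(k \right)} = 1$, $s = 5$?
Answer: $8100$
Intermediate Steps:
$E{\left(k \right)} = \frac{5}{4}$ ($E{\left(k \right)} = \frac{3}{2} - \frac{1}{4} = \frac{5}{4}$)
$Q{\left(l,B \right)} = 5 + \frac{5 l}{4}$ ($Q{\left(l,B \right)} = \frac{5 l}{4} + 5 = 5 + \frac{5 l}{4}$)
$f{\left(u \right)} = 20 + 5 u$ ($f{\left(u \right)} = 4 \left(5 + \frac{5 u}{4}\right) = 20 + 5 u$)
$J = 90$ ($J = \left(\left(20 + 5 \cdot 3\right) - 5\right) 3 = \left(\left(20 + 15\right) - 5\right) 3 = \left(35 - 5\right) 3 = 30 \cdot 3 = 90$)
$J^{2} = 90^{2} = 8100$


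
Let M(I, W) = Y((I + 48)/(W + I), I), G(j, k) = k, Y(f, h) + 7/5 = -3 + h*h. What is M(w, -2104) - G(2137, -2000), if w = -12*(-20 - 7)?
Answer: 534858/5 ≈ 1.0697e+5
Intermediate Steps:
w = 324 (w = -12*(-27) = 324)
Y(f, h) = -22/5 + h² (Y(f, h) = -7/5 + (-3 + h*h) = -7/5 + (-3 + h²) = -22/5 + h²)
M(I, W) = -22/5 + I²
M(w, -2104) - G(2137, -2000) = (-22/5 + 324²) - 1*(-2000) = (-22/5 + 104976) + 2000 = 524858/5 + 2000 = 534858/5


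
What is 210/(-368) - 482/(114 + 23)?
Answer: -103073/25208 ≈ -4.0889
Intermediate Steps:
210/(-368) - 482/(114 + 23) = 210*(-1/368) - 482/137 = -105/184 - 482*1/137 = -105/184 - 482/137 = -103073/25208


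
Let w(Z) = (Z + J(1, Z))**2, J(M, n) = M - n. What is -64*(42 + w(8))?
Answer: -2752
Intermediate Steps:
w(Z) = 1 (w(Z) = (Z + (1 - Z))**2 = 1**2 = 1)
-64*(42 + w(8)) = -64*(42 + 1) = -64*43 = -2752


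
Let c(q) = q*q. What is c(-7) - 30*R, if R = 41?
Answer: -1181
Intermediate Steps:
c(q) = q²
c(-7) - 30*R = (-7)² - 30*41 = 49 - 1230 = -1181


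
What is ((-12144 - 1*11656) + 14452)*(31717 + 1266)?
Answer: -308325084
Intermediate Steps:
((-12144 - 1*11656) + 14452)*(31717 + 1266) = ((-12144 - 11656) + 14452)*32983 = (-23800 + 14452)*32983 = -9348*32983 = -308325084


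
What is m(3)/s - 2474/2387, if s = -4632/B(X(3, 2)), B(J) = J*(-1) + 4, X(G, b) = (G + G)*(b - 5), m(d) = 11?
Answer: -6018611/5528292 ≈ -1.0887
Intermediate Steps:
X(G, b) = 2*G*(-5 + b) (X(G, b) = (2*G)*(-5 + b) = 2*G*(-5 + b))
B(J) = 4 - J (B(J) = -J + 4 = 4 - J)
s = -2316/11 (s = -4632/(4 - 2*3*(-5 + 2)) = -4632/(4 - 2*3*(-3)) = -4632/(4 - 1*(-18)) = -4632/(4 + 18) = -4632/22 = -4632*1/22 = -2316/11 ≈ -210.55)
m(3)/s - 2474/2387 = 11/(-2316/11) - 2474/2387 = 11*(-11/2316) - 2474*1/2387 = -121/2316 - 2474/2387 = -6018611/5528292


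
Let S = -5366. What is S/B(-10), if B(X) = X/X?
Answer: -5366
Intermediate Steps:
B(X) = 1
S/B(-10) = -5366/1 = -5366*1 = -5366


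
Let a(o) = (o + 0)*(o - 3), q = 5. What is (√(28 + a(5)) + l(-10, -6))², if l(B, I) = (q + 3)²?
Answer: (64 + √38)² ≈ 4923.0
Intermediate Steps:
l(B, I) = 64 (l(B, I) = (5 + 3)² = 8² = 64)
a(o) = o*(-3 + o)
(√(28 + a(5)) + l(-10, -6))² = (√(28 + 5*(-3 + 5)) + 64)² = (√(28 + 5*2) + 64)² = (√(28 + 10) + 64)² = (√38 + 64)² = (64 + √38)²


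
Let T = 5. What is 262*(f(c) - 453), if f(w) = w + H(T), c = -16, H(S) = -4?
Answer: -123926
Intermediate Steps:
f(w) = -4 + w (f(w) = w - 4 = -4 + w)
262*(f(c) - 453) = 262*((-4 - 16) - 453) = 262*(-20 - 453) = 262*(-473) = -123926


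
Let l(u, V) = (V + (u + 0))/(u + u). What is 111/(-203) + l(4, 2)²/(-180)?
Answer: -35723/64960 ≈ -0.54992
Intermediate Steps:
l(u, V) = (V + u)/(2*u) (l(u, V) = (V + u)/((2*u)) = (V + u)*(1/(2*u)) = (V + u)/(2*u))
111/(-203) + l(4, 2)²/(-180) = 111/(-203) + ((½)*(2 + 4)/4)²/(-180) = 111*(-1/203) + ((½)*(¼)*6)²*(-1/180) = -111/203 + (¾)²*(-1/180) = -111/203 + (9/16)*(-1/180) = -111/203 - 1/320 = -35723/64960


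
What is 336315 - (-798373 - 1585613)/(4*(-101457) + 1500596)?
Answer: 184094641953/547384 ≈ 3.3632e+5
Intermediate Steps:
336315 - (-798373 - 1585613)/(4*(-101457) + 1500596) = 336315 - (-2383986)/(-405828 + 1500596) = 336315 - (-2383986)/1094768 = 336315 - 1*(-1191993/547384) = 336315 + 1191993/547384 = 184094641953/547384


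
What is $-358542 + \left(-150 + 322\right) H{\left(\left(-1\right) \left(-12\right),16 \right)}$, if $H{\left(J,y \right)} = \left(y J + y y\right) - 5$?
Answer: $-282346$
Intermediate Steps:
$H{\left(J,y \right)} = -5 + y^{2} + J y$ ($H{\left(J,y \right)} = \left(J y + y^{2}\right) - 5 = \left(y^{2} + J y\right) - 5 = -5 + y^{2} + J y$)
$-358542 + \left(-150 + 322\right) H{\left(\left(-1\right) \left(-12\right),16 \right)} = -358542 + \left(-150 + 322\right) \left(-5 + 16^{2} + \left(-1\right) \left(-12\right) 16\right) = -358542 + 172 \left(-5 + 256 + 12 \cdot 16\right) = -358542 + 172 \left(-5 + 256 + 192\right) = -358542 + 172 \cdot 443 = -358542 + 76196 = -282346$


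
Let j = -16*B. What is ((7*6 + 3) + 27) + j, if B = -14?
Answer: 296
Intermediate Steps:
j = 224 (j = -16*(-14) = 224)
((7*6 + 3) + 27) + j = ((7*6 + 3) + 27) + 224 = ((42 + 3) + 27) + 224 = (45 + 27) + 224 = 72 + 224 = 296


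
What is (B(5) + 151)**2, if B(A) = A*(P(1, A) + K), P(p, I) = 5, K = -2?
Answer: 27556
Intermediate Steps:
B(A) = 3*A (B(A) = A*(5 - 2) = A*3 = 3*A)
(B(5) + 151)**2 = (3*5 + 151)**2 = (15 + 151)**2 = 166**2 = 27556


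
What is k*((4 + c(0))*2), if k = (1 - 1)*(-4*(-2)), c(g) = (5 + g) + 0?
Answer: 0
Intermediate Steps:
c(g) = 5 + g
k = 0 (k = 0*8 = 0)
k*((4 + c(0))*2) = 0*((4 + (5 + 0))*2) = 0*((4 + 5)*2) = 0*(9*2) = 0*18 = 0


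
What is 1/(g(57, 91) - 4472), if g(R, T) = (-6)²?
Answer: -1/4436 ≈ -0.00022543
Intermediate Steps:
g(R, T) = 36
1/(g(57, 91) - 4472) = 1/(36 - 4472) = 1/(-4436) = -1/4436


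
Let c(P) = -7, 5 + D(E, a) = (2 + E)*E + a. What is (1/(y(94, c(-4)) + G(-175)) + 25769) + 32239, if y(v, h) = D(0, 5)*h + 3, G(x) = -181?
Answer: 10325423/178 ≈ 58008.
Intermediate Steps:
D(E, a) = -5 + a + E*(2 + E) (D(E, a) = -5 + ((2 + E)*E + a) = -5 + (E*(2 + E) + a) = -5 + (a + E*(2 + E)) = -5 + a + E*(2 + E))
y(v, h) = 3 (y(v, h) = (-5 + 5 + 0² + 2*0)*h + 3 = (-5 + 5 + 0 + 0)*h + 3 = 0*h + 3 = 0 + 3 = 3)
(1/(y(94, c(-4)) + G(-175)) + 25769) + 32239 = (1/(3 - 181) + 25769) + 32239 = (1/(-178) + 25769) + 32239 = (-1/178 + 25769) + 32239 = 4586881/178 + 32239 = 10325423/178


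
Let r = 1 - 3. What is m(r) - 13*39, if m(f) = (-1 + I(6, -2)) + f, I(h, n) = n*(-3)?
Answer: -504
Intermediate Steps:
I(h, n) = -3*n
r = -2
m(f) = 5 + f (m(f) = (-1 - 3*(-2)) + f = (-1 + 6) + f = 5 + f)
m(r) - 13*39 = (5 - 2) - 13*39 = 3 - 507 = -504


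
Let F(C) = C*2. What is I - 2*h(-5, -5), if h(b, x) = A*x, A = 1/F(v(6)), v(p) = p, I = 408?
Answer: 2453/6 ≈ 408.83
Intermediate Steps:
F(C) = 2*C
A = 1/12 (A = 1/(2*6) = 1/12 ≈ 0.083333)
h(b, x) = x/12
I - 2*h(-5, -5) = 408 - 2*(1/12)*(-5) = 408 - 2*(-5)/12 = 408 - 1*(-⅚) = 408 + ⅚ = 2453/6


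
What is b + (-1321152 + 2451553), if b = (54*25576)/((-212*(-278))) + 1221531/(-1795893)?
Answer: 35865455213964/31727443 ≈ 1.1304e+6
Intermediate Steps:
b = 721919321/31727443 (b = 1381104/58936 + 1221531*(-1/1795893) = 1381104*(1/58936) - 407177/598631 = 1242/53 - 407177/598631 = 721919321/31727443 ≈ 22.754)
b + (-1321152 + 2451553) = 721919321/31727443 + (-1321152 + 2451553) = 721919321/31727443 + 1130401 = 35865455213964/31727443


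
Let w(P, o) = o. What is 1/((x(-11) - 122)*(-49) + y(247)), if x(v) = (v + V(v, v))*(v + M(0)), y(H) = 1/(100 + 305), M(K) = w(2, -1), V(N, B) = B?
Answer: -405/2817989 ≈ -0.00014372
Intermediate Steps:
M(K) = -1
y(H) = 1/405
x(v) = 2*v*(-1 + v) (x(v) = (v + v)*(v - 1) = (2*v)*(-1 + v) = 2*v*(-1 + v))
1/((x(-11) - 122)*(-49) + y(247)) = 1/((2*(-11)*(-1 - 11) - 122)*(-49) + 1/405) = 1/((2*(-11)*(-12) - 122)*(-49) + 1/405) = 1/((264 - 122)*(-49) + 1/405) = 1/(142*(-49) + 1/405) = 1/(-6958 + 1/405) = 1/(-2817989/405) = -405/2817989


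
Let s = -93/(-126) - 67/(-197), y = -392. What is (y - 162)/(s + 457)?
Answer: -4583796/3790139 ≈ -1.2094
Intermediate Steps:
s = 8921/8274 (s = -93*(-1/126) - 67*(-1/197) = 31/42 + 67/197 = 8921/8274 ≈ 1.0782)
(y - 162)/(s + 457) = (-392 - 162)/(8921/8274 + 457) = -554/3790139/8274 = -554*8274/3790139 = -4583796/3790139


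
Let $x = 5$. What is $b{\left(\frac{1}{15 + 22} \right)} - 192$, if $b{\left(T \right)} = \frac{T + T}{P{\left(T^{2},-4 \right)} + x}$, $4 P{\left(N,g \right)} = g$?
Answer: $- \frac{14207}{74} \approx -191.99$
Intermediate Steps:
$P{\left(N,g \right)} = \frac{g}{4}$
$b{\left(T \right)} = \frac{T}{2}$ ($b{\left(T \right)} = \frac{T + T}{\frac{1}{4} \left(-4\right) + 5} = \frac{2 T}{-1 + 5} = \frac{2 T}{4} = 2 T \frac{1}{4} = \frac{T}{2}$)
$b{\left(\frac{1}{15 + 22} \right)} - 192 = \frac{1}{2 \left(15 + 22\right)} - 192 = \frac{1}{2 \cdot 37} - 192 = \frac{1}{2} \cdot \frac{1}{37} - 192 = \frac{1}{74} - 192 = - \frac{14207}{74}$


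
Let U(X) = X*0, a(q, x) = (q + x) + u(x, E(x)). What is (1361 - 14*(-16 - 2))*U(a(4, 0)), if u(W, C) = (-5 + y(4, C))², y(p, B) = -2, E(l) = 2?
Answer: 0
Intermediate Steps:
u(W, C) = 49 (u(W, C) = (-5 - 2)² = (-7)² = 49)
a(q, x) = 49 + q + x (a(q, x) = (q + x) + 49 = 49 + q + x)
U(X) = 0
(1361 - 14*(-16 - 2))*U(a(4, 0)) = (1361 - 14*(-16 - 2))*0 = (1361 - 14*(-18))*0 = (1361 + 252)*0 = 1613*0 = 0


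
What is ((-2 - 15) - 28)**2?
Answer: 2025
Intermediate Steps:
((-2 - 15) - 28)**2 = (-17 - 28)**2 = (-45)**2 = 2025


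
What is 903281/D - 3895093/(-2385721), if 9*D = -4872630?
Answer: -138480350273/3874911905410 ≈ -0.035738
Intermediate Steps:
D = -1624210/3 (D = (⅑)*(-4872630) = -1624210/3 ≈ -5.4140e+5)
903281/D - 3895093/(-2385721) = 903281/(-1624210/3) - 3895093/(-2385721) = 903281*(-3/1624210) - 3895093*(-1/2385721) = -2709843/1624210 + 3895093/2385721 = -138480350273/3874911905410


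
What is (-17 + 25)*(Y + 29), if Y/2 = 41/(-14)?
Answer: 1296/7 ≈ 185.14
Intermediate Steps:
Y = -41/7 (Y = 2*(41/(-14)) = 2*(41*(-1/14)) = 2*(-41/14) = -41/7 ≈ -5.8571)
(-17 + 25)*(Y + 29) = (-17 + 25)*(-41/7 + 29) = 8*(162/7) = 1296/7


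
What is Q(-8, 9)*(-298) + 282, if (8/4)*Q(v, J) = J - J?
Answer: 282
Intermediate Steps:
Q(v, J) = 0 (Q(v, J) = (J - J)/2 = (1/2)*0 = 0)
Q(-8, 9)*(-298) + 282 = 0*(-298) + 282 = 0 + 282 = 282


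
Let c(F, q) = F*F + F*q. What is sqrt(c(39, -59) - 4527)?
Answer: I*sqrt(5307) ≈ 72.849*I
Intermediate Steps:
c(F, q) = F**2 + F*q
sqrt(c(39, -59) - 4527) = sqrt(39*(39 - 59) - 4527) = sqrt(39*(-20) - 4527) = sqrt(-780 - 4527) = sqrt(-5307) = I*sqrt(5307)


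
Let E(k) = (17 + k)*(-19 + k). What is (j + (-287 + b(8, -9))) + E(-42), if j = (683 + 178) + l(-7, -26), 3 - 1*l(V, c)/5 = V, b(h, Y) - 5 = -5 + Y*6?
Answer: 2095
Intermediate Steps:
b(h, Y) = 6*Y (b(h, Y) = 5 + (-5 + Y*6) = 5 + (-5 + 6*Y) = 6*Y)
l(V, c) = 15 - 5*V
E(k) = (-19 + k)*(17 + k)
j = 911 (j = (683 + 178) + (15 - 5*(-7)) = 861 + (15 + 35) = 861 + 50 = 911)
(j + (-287 + b(8, -9))) + E(-42) = (911 + (-287 + 6*(-9))) + (-323 + (-42)**2 - 2*(-42)) = (911 + (-287 - 54)) + (-323 + 1764 + 84) = (911 - 341) + 1525 = 570 + 1525 = 2095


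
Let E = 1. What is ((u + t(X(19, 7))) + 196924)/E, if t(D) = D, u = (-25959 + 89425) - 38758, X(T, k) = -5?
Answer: 221627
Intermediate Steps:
u = 24708 (u = 63466 - 38758 = 24708)
((u + t(X(19, 7))) + 196924)/E = ((24708 - 5) + 196924)/1 = 1*(24703 + 196924) = 1*221627 = 221627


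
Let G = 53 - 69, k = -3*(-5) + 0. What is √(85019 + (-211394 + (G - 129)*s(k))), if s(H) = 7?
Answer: I*√127390 ≈ 356.92*I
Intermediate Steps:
k = 15 (k = 15 + 0 = 15)
G = -16
√(85019 + (-211394 + (G - 129)*s(k))) = √(85019 + (-211394 + (-16 - 129)*7)) = √(85019 + (-211394 - 145*7)) = √(85019 + (-211394 - 1015)) = √(85019 - 212409) = √(-127390) = I*√127390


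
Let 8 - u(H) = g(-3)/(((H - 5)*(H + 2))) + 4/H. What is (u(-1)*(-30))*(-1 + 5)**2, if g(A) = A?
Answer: -5520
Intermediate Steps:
u(H) = 8 - 4/H + 3/((-5 + H)*(2 + H)) (u(H) = 8 - (-3*1/((H - 5)*(H + 2)) + 4/H) = 8 - (-3*1/((-5 + H)*(2 + H)) + 4/H) = 8 - (-3/((-5 + H)*(2 + H)) + 4/H) = 8 - (4/H - 3/((-5 + H)*(2 + H))) = 8 + (-4/H + 3/((-5 + H)*(2 + H))) = 8 - 4/H + 3/((-5 + H)*(2 + H)))
(u(-1)*(-30))*(-1 + 5)**2 = (((-40 - 8*(-1)**3 + 28*(-1)**2 + 65*(-1))/((-1)*(10 - 1*(-1)**2 + 3*(-1))))*(-30))*(-1 + 5)**2 = (-(-40 - 8*(-1) + 28*1 - 65)/(10 - 1*1 - 3)*(-30))*4**2 = (-(-40 + 8 + 28 - 65)/(10 - 1 - 3)*(-30))*16 = (-1*(-69)/6*(-30))*16 = (-1*1/6*(-69)*(-30))*16 = ((23/2)*(-30))*16 = -345*16 = -5520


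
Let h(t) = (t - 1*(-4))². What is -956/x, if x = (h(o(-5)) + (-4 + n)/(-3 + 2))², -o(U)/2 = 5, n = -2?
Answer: -239/441 ≈ -0.54195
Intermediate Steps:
o(U) = -10 (o(U) = -2*5 = -10)
h(t) = (4 + t)² (h(t) = (t + 4)² = (4 + t)²)
x = 1764 (x = ((4 - 10)² + (-4 - 2)/(-3 + 2))² = ((-6)² - 6/(-1))² = (36 - 6*(-1))² = (36 + 6)² = 42² = 1764)
-956/x = -956/1764 = -956*1/1764 = -239/441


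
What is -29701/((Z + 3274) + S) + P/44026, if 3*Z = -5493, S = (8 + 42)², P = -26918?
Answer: -706876950/86797259 ≈ -8.1440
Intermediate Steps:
S = 2500 (S = 50² = 2500)
Z = -1831 (Z = (⅓)*(-5493) = -1831)
-29701/((Z + 3274) + S) + P/44026 = -29701/((-1831 + 3274) + 2500) - 26918/44026 = -29701/(1443 + 2500) - 26918*1/44026 = -29701/3943 - 13459/22013 = -706876950/86797259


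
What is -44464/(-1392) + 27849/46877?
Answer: 132694046/4078299 ≈ 32.537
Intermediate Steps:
-44464/(-1392) + 27849/46877 = -44464*(-1/1392) + 27849*(1/46877) = 2779/87 + 27849/46877 = 132694046/4078299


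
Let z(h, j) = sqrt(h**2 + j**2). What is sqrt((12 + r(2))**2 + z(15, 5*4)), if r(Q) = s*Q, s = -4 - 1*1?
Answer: sqrt(29) ≈ 5.3852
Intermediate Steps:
s = -5 (s = -4 - 1 = -5)
r(Q) = -5*Q
sqrt((12 + r(2))**2 + z(15, 5*4)) = sqrt((12 - 5*2)**2 + sqrt(15**2 + (5*4)**2)) = sqrt((12 - 10)**2 + sqrt(225 + 20**2)) = sqrt(2**2 + sqrt(225 + 400)) = sqrt(4 + sqrt(625)) = sqrt(4 + 25) = sqrt(29)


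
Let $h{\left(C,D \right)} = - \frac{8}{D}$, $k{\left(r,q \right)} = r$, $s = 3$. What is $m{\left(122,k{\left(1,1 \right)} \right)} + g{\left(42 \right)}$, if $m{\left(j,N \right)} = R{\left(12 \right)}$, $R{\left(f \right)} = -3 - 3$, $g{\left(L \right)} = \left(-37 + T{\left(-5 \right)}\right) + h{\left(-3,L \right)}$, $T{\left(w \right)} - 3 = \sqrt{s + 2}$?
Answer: $- \frac{844}{21} + \sqrt{5} \approx -37.954$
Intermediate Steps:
$T{\left(w \right)} = 3 + \sqrt{5}$ ($T{\left(w \right)} = 3 + \sqrt{3 + 2} = 3 + \sqrt{5}$)
$g{\left(L \right)} = -34 + \sqrt{5} - \frac{8}{L}$ ($g{\left(L \right)} = \left(-37 + \left(3 + \sqrt{5}\right)\right) - \frac{8}{L} = \left(-34 + \sqrt{5}\right) - \frac{8}{L} = -34 + \sqrt{5} - \frac{8}{L}$)
$R{\left(f \right)} = -6$
$m{\left(j,N \right)} = -6$
$m{\left(122,k{\left(1,1 \right)} \right)} + g{\left(42 \right)} = -6 - \left(34 + \frac{4}{21} - \sqrt{5}\right) = -6 - \left(\frac{718}{21} - \sqrt{5}\right) = - \frac{844}{21} + \sqrt{5}$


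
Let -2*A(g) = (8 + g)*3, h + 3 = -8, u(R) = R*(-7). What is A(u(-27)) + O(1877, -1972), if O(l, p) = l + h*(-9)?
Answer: 3361/2 ≈ 1680.5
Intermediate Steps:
u(R) = -7*R
h = -11 (h = -3 - 8 = -11)
O(l, p) = 99 + l (O(l, p) = l - 11*(-9) = l + 99 = 99 + l)
A(g) = -12 - 3*g/2 (A(g) = -(8 + g)*3/2 = -(24 + 3*g)/2 = -12 - 3*g/2)
A(u(-27)) + O(1877, -1972) = (-12 - (-21)*(-27)/2) + (99 + 1877) = (-12 - 3/2*189) + 1976 = (-12 - 567/2) + 1976 = -591/2 + 1976 = 3361/2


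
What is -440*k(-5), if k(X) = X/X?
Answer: -440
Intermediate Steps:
k(X) = 1
-440*k(-5) = -440*1 = -440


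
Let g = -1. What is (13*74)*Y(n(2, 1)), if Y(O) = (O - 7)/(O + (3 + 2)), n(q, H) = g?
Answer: -1924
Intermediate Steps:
n(q, H) = -1
Y(O) = (-7 + O)/(5 + O) (Y(O) = (-7 + O)/(O + 5) = (-7 + O)/(5 + O))
(13*74)*Y(n(2, 1)) = (13*74)*((-7 - 1)/(5 - 1)) = 962*(-8/4) = 962*((¼)*(-8)) = 962*(-2) = -1924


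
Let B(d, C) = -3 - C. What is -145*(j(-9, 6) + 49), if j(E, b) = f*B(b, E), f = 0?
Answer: -7105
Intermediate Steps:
j(E, b) = 0 (j(E, b) = 0*(-3 - E) = 0)
-145*(j(-9, 6) + 49) = -145*(0 + 49) = -145*49 = -7105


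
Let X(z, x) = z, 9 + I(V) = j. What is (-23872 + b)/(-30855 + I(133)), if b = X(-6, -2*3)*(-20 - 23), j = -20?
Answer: 11807/15442 ≈ 0.76460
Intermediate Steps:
I(V) = -29 (I(V) = -9 - 20 = -29)
b = 258 (b = -6*(-20 - 23) = -6*(-43) = 258)
(-23872 + b)/(-30855 + I(133)) = (-23872 + 258)/(-30855 - 29) = -23614/(-30884) = -23614*(-1/30884) = 11807/15442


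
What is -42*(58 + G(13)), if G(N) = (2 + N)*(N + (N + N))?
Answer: -27006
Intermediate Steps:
G(N) = 3*N*(2 + N) (G(N) = (2 + N)*(N + 2*N) = (2 + N)*(3*N) = 3*N*(2 + N))
-42*(58 + G(13)) = -42*(58 + 3*13*(2 + 13)) = -42*(58 + 3*13*15) = -42*(58 + 585) = -42*643 = -27006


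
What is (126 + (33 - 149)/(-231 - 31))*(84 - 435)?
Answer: -5813964/131 ≈ -44381.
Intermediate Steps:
(126 + (33 - 149)/(-231 - 31))*(84 - 435) = (126 - 116/(-262))*(-351) = (126 - 116*(-1/262))*(-351) = (126 + 58/131)*(-351) = (16564/131)*(-351) = -5813964/131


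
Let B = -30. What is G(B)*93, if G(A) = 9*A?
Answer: -25110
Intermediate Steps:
G(B)*93 = (9*(-30))*93 = -270*93 = -25110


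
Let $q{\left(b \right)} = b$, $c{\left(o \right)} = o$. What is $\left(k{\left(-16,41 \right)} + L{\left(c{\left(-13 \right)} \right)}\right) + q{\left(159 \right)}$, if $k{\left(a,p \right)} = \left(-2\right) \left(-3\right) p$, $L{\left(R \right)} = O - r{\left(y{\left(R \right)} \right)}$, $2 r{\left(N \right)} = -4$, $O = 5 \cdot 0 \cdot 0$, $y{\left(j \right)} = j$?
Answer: $407$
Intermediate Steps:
$O = 0$ ($O = 0 \cdot 0 = 0$)
$r{\left(N \right)} = -2$ ($r{\left(N \right)} = \frac{1}{2} \left(-4\right) = -2$)
$L{\left(R \right)} = 2$ ($L{\left(R \right)} = 0 - -2 = 0 + 2 = 2$)
$k{\left(a,p \right)} = 6 p$
$\left(k{\left(-16,41 \right)} + L{\left(c{\left(-13 \right)} \right)}\right) + q{\left(159 \right)} = \left(6 \cdot 41 + 2\right) + 159 = \left(246 + 2\right) + 159 = 248 + 159 = 407$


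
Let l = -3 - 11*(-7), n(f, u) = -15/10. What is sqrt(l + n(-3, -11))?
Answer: sqrt(290)/2 ≈ 8.5147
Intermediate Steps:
n(f, u) = -3/2 (n(f, u) = -15*1/10 = -3/2)
l = 74 (l = -3 + 77 = 74)
sqrt(l + n(-3, -11)) = sqrt(74 - 3/2) = sqrt(145/2) = sqrt(290)/2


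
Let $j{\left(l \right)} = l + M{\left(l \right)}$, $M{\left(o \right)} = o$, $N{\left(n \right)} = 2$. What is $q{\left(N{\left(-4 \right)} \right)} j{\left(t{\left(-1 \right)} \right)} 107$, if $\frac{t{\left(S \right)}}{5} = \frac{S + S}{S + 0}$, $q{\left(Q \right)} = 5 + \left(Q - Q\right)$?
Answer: $10700$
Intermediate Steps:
$q{\left(Q \right)} = 5$ ($q{\left(Q \right)} = 5 + 0 = 5$)
$t{\left(S \right)} = 10$ ($t{\left(S \right)} = 5 \frac{S + S}{S + 0} = 5 \frac{2 S}{S} = 5 \cdot 2 = 10$)
$j{\left(l \right)} = 2 l$ ($j{\left(l \right)} = l + l = 2 l$)
$q{\left(N{\left(-4 \right)} \right)} j{\left(t{\left(-1 \right)} \right)} 107 = 5 \cdot 2 \cdot 10 \cdot 107 = 5 \cdot 20 \cdot 107 = 5 \cdot 2140 = 10700$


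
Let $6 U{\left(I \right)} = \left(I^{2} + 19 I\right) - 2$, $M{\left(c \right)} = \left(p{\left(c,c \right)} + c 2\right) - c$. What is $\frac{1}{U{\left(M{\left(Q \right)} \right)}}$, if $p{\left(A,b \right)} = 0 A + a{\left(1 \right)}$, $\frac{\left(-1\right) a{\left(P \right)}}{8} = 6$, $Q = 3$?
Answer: $\frac{3}{584} \approx 0.005137$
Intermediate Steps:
$a{\left(P \right)} = -48$ ($a{\left(P \right)} = \left(-8\right) 6 = -48$)
$p{\left(A,b \right)} = -48$ ($p{\left(A,b \right)} = 0 A - 48 = 0 - 48 = -48$)
$M{\left(c \right)} = -48 + c$ ($M{\left(c \right)} = \left(-48 + c 2\right) - c = \left(-48 + 2 c\right) - c = -48 + c$)
$U{\left(I \right)} = - \frac{1}{3} + \frac{I^{2}}{6} + \frac{19 I}{6}$ ($U{\left(I \right)} = \frac{\left(I^{2} + 19 I\right) - 2}{6} = \frac{-2 + I^{2} + 19 I}{6} = - \frac{1}{3} + \frac{I^{2}}{6} + \frac{19 I}{6}$)
$\frac{1}{U{\left(M{\left(Q \right)} \right)}} = \frac{1}{- \frac{1}{3} + \frac{\left(-48 + 3\right)^{2}}{6} + \frac{19 \left(-48 + 3\right)}{6}} = \frac{1}{- \frac{1}{3} + \frac{\left(-45\right)^{2}}{6} + \frac{19}{6} \left(-45\right)} = \frac{1}{- \frac{1}{3} + \frac{1}{6} \cdot 2025 - \frac{285}{2}} = \frac{1}{- \frac{1}{3} + \frac{675}{2} - \frac{285}{2}} = \frac{1}{\frac{584}{3}} = \frac{3}{584}$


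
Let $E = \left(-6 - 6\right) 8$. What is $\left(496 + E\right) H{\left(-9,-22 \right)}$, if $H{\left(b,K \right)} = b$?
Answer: $-3600$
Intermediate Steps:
$E = -96$ ($E = \left(-12\right) 8 = -96$)
$\left(496 + E\right) H{\left(-9,-22 \right)} = \left(496 - 96\right) \left(-9\right) = 400 \left(-9\right) = -3600$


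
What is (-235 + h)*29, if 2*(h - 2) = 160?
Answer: -4437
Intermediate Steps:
h = 82 (h = 2 + (1/2)*160 = 2 + 80 = 82)
(-235 + h)*29 = (-235 + 82)*29 = -153*29 = -4437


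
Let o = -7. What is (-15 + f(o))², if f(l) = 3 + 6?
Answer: 36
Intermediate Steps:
f(l) = 9
(-15 + f(o))² = (-15 + 9)² = (-6)² = 36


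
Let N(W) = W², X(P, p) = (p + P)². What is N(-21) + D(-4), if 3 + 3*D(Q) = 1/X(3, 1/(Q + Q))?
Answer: 698344/1587 ≈ 440.04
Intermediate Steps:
X(P, p) = (P + p)²
D(Q) = -1 + 1/(3*(3 + 1/(2*Q))²) (D(Q) = -1 + 1/(3*((3 + 1/(Q + Q))²)) = -1 + 1/(3*((3 + 1/(2*Q))²)) = -1 + 1/(3*(3 + 1/(2*Q))²))
N(-21) + D(-4) = (-21)² + (-1 + (4/3)*(-4)²/(1 + 6*(-4))²) = 441 + (-1 + (4/3)*16/(1 - 24)²) = 441 + (-1 + (4/3)*16/(-23)²) = 441 + (-1 + (4/3)*16*(1/529)) = 441 + (-1 + 64/1587) = 441 - 1523/1587 = 698344/1587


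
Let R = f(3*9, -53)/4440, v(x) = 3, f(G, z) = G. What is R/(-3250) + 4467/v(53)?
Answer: 7162089991/4810000 ≈ 1489.0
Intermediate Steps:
R = 9/1480 (R = (3*9)/4440 = 27*(1/4440) = 9/1480 ≈ 0.0060811)
R/(-3250) + 4467/v(53) = (9/1480)/(-3250) + 4467/3 = (9/1480)*(-1/3250) + 4467*(⅓) = -9/4810000 + 1489 = 7162089991/4810000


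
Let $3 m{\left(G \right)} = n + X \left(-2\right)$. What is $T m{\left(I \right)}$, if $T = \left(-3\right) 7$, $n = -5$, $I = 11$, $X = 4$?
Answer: $91$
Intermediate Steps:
$T = -21$
$m{\left(G \right)} = - \frac{13}{3}$ ($m{\left(G \right)} = \frac{-5 + 4 \left(-2\right)}{3} = \frac{-5 - 8}{3} = \frac{1}{3} \left(-13\right) = - \frac{13}{3}$)
$T m{\left(I \right)} = \left(-21\right) \left(- \frac{13}{3}\right) = 91$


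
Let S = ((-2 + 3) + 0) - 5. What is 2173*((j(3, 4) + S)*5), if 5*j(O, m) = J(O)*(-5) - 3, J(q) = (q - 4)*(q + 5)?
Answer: 36941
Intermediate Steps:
J(q) = (-4 + q)*(5 + q)
S = -4 (S = (1 + 0) - 5 = 1 - 5 = -4)
j(O, m) = 97/5 - O - O² (j(O, m) = ((-20 + O + O²)*(-5) - 3)/5 = ((100 - 5*O - 5*O²) - 3)/5 = (97 - 5*O - 5*O²)/5 = 97/5 - O - O²)
2173*((j(3, 4) + S)*5) = 2173*(((97/5 - 1*3 - 1*3²) - 4)*5) = 2173*(((97/5 - 3 - 1*9) - 4)*5) = 2173*(((97/5 - 3 - 9) - 4)*5) = 2173*((37/5 - 4)*5) = 2173*((17/5)*5) = 2173*17 = 36941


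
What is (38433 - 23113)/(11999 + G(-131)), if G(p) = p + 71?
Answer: 15320/11939 ≈ 1.2832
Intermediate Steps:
G(p) = 71 + p
(38433 - 23113)/(11999 + G(-131)) = (38433 - 23113)/(11999 + (71 - 131)) = 15320/(11999 - 60) = 15320/11939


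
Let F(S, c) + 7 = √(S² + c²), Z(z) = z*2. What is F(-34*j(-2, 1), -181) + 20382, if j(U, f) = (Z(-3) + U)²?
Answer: 20375 + √4767737 ≈ 22559.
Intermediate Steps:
Z(z) = 2*z
j(U, f) = (-6 + U)² (j(U, f) = (2*(-3) + U)² = (-6 + U)²)
F(S, c) = -7 + √(S² + c²)
F(-34*j(-2, 1), -181) + 20382 = (-7 + √((-34*(-6 - 2)²)² + (-181)²)) + 20382 = (-7 + √((-34*(-8)²)² + 32761)) + 20382 = (-7 + √((-34*64)² + 32761)) + 20382 = (-7 + √((-2176)² + 32761)) + 20382 = (-7 + √(4734976 + 32761)) + 20382 = (-7 + √4767737) + 20382 = 20375 + √4767737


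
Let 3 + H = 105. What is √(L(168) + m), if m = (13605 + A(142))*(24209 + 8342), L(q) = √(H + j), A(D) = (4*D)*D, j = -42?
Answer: √(3068289811 + 2*√15) ≈ 55392.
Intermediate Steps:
A(D) = 4*D²
H = 102 (H = -3 + 105 = 102)
L(q) = 2*√15 (L(q) = √(102 - 42) = √60 = 2*√15)
m = 3068289811 (m = (13605 + 4*142²)*(24209 + 8342) = (13605 + 4*20164)*32551 = (13605 + 80656)*32551 = 94261*32551 = 3068289811)
√(L(168) + m) = √(2*√15 + 3068289811) = √(3068289811 + 2*√15)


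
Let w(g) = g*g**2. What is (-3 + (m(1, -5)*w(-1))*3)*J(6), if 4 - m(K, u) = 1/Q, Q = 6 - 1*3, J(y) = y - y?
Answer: 0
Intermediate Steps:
J(y) = 0
w(g) = g**3
Q = 3 (Q = 6 - 3 = 3)
m(K, u) = 11/3 (m(K, u) = 4 - 1/3 = 11/3)
(-3 + (m(1, -5)*w(-1))*3)*J(6) = (-3 + ((11/3)*(-1)**3)*3)*0 = (-3 + ((11/3)*(-1))*3)*0 = (-3 - 11/3*3)*0 = (-3 - 11)*0 = -14*0 = 0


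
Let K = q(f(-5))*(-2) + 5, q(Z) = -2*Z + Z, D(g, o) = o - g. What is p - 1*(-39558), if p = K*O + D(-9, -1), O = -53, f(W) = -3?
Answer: 39619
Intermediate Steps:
q(Z) = -Z
K = -1 (K = -1*(-3)*(-2) + 5 = 3*(-2) + 5 = -6 + 5 = -1)
p = 61 (p = -1*(-53) + (-1 - 1*(-9)) = 53 + (-1 + 9) = 53 + 8 = 61)
p - 1*(-39558) = 61 - 1*(-39558) = 61 + 39558 = 39619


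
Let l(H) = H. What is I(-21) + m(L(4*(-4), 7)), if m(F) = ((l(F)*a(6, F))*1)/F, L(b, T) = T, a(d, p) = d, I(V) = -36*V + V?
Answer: 741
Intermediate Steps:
I(V) = -35*V
m(F) = 6 (m(F) = ((F*6)*1)/F = ((6*F)*1)/F = (6*F)/F = 6)
I(-21) + m(L(4*(-4), 7)) = -35*(-21) + 6 = 735 + 6 = 741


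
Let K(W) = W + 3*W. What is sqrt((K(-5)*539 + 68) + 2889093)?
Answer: sqrt(2878381) ≈ 1696.6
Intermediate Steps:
K(W) = 4*W
sqrt((K(-5)*539 + 68) + 2889093) = sqrt(((4*(-5))*539 + 68) + 2889093) = sqrt((-20*539 + 68) + 2889093) = sqrt((-10780 + 68) + 2889093) = sqrt(-10712 + 2889093) = sqrt(2878381)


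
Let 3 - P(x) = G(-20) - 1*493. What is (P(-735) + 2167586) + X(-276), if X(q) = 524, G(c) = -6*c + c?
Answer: 2168506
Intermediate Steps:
G(c) = -5*c
P(x) = 396 (P(x) = 3 - (-5*(-20) - 1*493) = 3 - (100 - 493) = 3 - 1*(-393) = 3 + 393 = 396)
(P(-735) + 2167586) + X(-276) = (396 + 2167586) + 524 = 2167982 + 524 = 2168506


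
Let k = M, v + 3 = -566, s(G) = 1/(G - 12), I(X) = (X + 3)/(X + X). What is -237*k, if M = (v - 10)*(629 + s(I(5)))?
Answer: 4832856837/56 ≈ 8.6301e+7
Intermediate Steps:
I(X) = (3 + X)/(2*X) (I(X) = (3 + X)/((2*X)) = (3 + X)*(1/(2*X)) = (3 + X)/(2*X))
s(G) = 1/(-12 + G)
v = -569 (v = -3 - 566 = -569)
M = -20391801/56 (M = (-569 - 10)*(629 + 1/(-12 + (½)*(3 + 5)/5)) = -579*(629 + 1/(-12 + (½)*(⅕)*8)) = -579*(629 + 1/(-12 + ⅘)) = -579*(629 + 1/(-56/5)) = -579*(629 - 5/56) = -579*35219/56 = -20391801/56 ≈ -3.6414e+5)
k = -20391801/56 ≈ -3.6414e+5
-237*k = -237*(-20391801/56) = 4832856837/56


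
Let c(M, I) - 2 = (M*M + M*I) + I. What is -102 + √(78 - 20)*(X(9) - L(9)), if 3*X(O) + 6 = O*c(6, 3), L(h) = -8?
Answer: -102 + 183*√58 ≈ 1291.7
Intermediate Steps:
c(M, I) = 2 + I + M² + I*M (c(M, I) = 2 + ((M*M + M*I) + I) = 2 + ((M² + I*M) + I) = 2 + (I + M² + I*M) = 2 + I + M² + I*M)
X(O) = -2 + 59*O/3 (X(O) = -2 + (O*(2 + 3 + 6² + 3*6))/3 = -2 + (O*(2 + 3 + 36 + 18))/3 = -2 + (O*59)/3 = -2 + (59*O)/3 = -2 + 59*O/3)
-102 + √(78 - 20)*(X(9) - L(9)) = -102 + √(78 - 20)*((-2 + (59/3)*9) - 1*(-8)) = -102 + √58*((-2 + 177) + 8) = -102 + √58*(175 + 8) = -102 + √58*183 = -102 + 183*√58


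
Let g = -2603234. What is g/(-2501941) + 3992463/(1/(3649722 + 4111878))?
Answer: 77529899567495776034/2501941 ≈ 3.0988e+13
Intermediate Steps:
g/(-2501941) + 3992463/(1/(3649722 + 4111878)) = -2603234/(-2501941) + 3992463/(1/(3649722 + 4111878)) = -2603234*(-1/2501941) + 3992463/(1/7761600) = 2603234/2501941 + 3992463/(1/7761600) = 2603234/2501941 + 3992463*7761600 = 2603234/2501941 + 30987900820800 = 77529899567495776034/2501941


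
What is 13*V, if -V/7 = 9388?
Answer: -854308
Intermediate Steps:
V = -65716 (V = -7*9388 = -65716)
13*V = 13*(-65716) = -854308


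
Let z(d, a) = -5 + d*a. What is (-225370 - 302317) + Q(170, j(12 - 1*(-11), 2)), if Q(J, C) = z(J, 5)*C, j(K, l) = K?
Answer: -508252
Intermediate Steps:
z(d, a) = -5 + a*d
Q(J, C) = C*(-5 + 5*J) (Q(J, C) = (-5 + 5*J)*C = C*(-5 + 5*J))
(-225370 - 302317) + Q(170, j(12 - 1*(-11), 2)) = (-225370 - 302317) + 5*(12 - 1*(-11))*(-1 + 170) = -527687 + 5*(12 + 11)*169 = -527687 + 5*23*169 = -527687 + 19435 = -508252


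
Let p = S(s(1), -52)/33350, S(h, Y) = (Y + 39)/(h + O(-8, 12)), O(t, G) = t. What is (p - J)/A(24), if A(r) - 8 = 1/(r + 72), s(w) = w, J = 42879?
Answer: -480484921776/89761525 ≈ -5352.9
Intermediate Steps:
S(h, Y) = (39 + Y)/(-8 + h) (S(h, Y) = (Y + 39)/(h - 8) = (39 + Y)/(-8 + h))
A(r) = 8 + 1/(72 + r) (A(r) = 8 + 1/(r + 72) = 8 + 1/(72 + r))
p = 13/233450 (p = ((39 - 52)/(-8 + 1))/33350 = (-13/(-7))*(1/33350) = -1/7*(-13)*(1/33350) = (13/7)*(1/33350) = 13/233450 ≈ 5.5686e-5)
(p - J)/A(24) = (13/233450 - 1*42879)/(((577 + 8*24)/(72 + 24))) = (13/233450 - 42879)/(((577 + 192)/96)) = -10010102537/(233450*((1/96)*769)) = -10010102537/(233450*769/96) = -10010102537/233450*96/769 = -480484921776/89761525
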